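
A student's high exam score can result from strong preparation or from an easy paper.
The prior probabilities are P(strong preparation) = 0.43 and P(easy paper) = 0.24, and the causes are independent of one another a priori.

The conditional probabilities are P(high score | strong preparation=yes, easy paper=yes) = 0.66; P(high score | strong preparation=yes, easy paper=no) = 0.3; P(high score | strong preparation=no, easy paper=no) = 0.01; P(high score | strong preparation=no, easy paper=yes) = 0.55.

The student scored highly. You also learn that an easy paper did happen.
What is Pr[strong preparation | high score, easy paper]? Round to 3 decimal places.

Pr[strong preparation | high score, easy paper] ≈ 0.475

By total probability over both values of strong preparation:
  P(high score | easy paper) = 0.55*0.57 + 0.66*0.43
        = 0.313500 + 0.283800 = 0.597300
Keeping only the strong preparation-present terms gives 0.283800, so
  P(strong preparation | high score, easy paper) = 0.283800 / 0.597300 ≈ 0.475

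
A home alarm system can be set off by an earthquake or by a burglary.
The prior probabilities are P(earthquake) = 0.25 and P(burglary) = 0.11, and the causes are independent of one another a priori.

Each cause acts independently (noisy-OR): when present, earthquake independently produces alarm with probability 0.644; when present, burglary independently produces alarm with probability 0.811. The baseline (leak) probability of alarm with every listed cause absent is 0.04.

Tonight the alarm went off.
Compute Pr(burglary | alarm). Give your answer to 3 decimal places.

Under noisy-OR, P(alarm | causes) = 1 − (1−0.04)·∏(1−qᵢ) over the active causes.
Numerator (weight on configurations with burglary): 0.067531 + 0.025724 = 0.093255
The normalizing constant is 0.04·0.75·0.89 + 0.81856·0.75·0.11 + 0.65824·0.25·0.89 + 0.935407·0.25·0.11 = 0.266413
Posterior = 0.093255 / 0.266413 ≈ 0.350

Pr(burglary | alarm) ≈ 0.350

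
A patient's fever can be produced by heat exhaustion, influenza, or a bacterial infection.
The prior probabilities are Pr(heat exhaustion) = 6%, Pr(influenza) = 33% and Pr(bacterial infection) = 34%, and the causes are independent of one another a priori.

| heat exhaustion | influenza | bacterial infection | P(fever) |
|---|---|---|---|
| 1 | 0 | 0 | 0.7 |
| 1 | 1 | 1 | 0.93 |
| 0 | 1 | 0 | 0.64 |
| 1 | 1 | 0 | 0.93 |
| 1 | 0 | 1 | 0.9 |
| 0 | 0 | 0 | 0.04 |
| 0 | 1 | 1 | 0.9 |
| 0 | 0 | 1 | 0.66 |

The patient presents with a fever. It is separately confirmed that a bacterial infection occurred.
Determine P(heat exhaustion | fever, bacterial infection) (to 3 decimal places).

Numerator (weight on configurations with heat exhaustion): 0.036180 + 0.018414 = 0.054594
The normalizing constant is 0.66×0.94×0.67 + 0.9×0.94×0.33 + 0.9×0.06×0.67 + 0.93×0.06×0.33 = 0.749442
Posterior = 0.054594 / 0.749442 ≈ 0.073

P(heat exhaustion | fever, bacterial infection) ≈ 0.073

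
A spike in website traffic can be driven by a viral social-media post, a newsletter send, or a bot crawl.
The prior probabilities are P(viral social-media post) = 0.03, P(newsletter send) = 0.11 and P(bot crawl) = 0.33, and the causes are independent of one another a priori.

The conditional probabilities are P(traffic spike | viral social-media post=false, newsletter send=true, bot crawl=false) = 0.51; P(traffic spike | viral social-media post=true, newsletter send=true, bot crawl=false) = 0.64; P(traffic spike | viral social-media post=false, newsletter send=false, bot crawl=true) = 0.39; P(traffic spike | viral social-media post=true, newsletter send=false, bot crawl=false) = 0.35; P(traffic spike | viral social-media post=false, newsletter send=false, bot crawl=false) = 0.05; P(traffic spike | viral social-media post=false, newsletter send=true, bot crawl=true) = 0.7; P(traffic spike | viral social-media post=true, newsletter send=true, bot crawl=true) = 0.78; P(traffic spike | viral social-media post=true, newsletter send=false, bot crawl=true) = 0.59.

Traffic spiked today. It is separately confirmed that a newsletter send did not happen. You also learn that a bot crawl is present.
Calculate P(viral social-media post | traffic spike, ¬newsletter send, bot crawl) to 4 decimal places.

P(viral social-media post | traffic spike, ¬newsletter send, bot crawl) ≈ 0.0447

Sum P(traffic spike|·) weighted by the priors over both values of viral social-media post:
  P(traffic spike | ¬newsletter send, bot crawl) = 0.39×0.97 + 0.59×0.03
        = 0.378300 + 0.017700 = 0.396000
Keeping only the viral social-media post-present terms gives 0.017700, so
  P(viral social-media post | traffic spike, ¬newsletter send, bot crawl) = 0.017700 / 0.396000 ≈ 0.0447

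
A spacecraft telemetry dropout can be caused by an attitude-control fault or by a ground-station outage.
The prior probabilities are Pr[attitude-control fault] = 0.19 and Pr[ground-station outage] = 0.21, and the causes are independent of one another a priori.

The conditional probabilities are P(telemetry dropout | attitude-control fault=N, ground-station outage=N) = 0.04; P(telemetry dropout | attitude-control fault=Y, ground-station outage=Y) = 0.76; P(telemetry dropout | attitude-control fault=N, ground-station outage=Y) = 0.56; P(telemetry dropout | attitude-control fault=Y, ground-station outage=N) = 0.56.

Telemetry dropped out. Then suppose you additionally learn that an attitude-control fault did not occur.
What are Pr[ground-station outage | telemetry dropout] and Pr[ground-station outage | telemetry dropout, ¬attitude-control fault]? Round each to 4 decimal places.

Pr[ground-station outage | telemetry dropout] ≈ 0.5339; Pr[ground-station outage | telemetry dropout, ¬attitude-control fault] ≈ 0.7882

P(telemetry dropout) = 0.04*0.81*0.79 + 0.56*0.81*0.21 + 0.56*0.19*0.79 + 0.76*0.19*0.21 = 0.025596 + 0.095256 + 0.084056 + 0.030324 = 0.235232
Restricting to configurations with ground-station outage present: 0.095256 + 0.030324 = 0.125580.
So P(ground-station outage | telemetry dropout) = 0.125580/0.235232 ≈ 0.5339.

With the extra evidence:
By total probability over both values of ground-station outage:
  P(telemetry dropout | ¬attitude-control fault) = 0.04*0.79 + 0.56*0.21
        = 0.031600 + 0.117600 = 0.149200
Configurations with ground-station outage contribute 0.117600, so
  P(ground-station outage | telemetry dropout, ¬attitude-control fault) = 0.117600 / 0.149200 ≈ 0.7882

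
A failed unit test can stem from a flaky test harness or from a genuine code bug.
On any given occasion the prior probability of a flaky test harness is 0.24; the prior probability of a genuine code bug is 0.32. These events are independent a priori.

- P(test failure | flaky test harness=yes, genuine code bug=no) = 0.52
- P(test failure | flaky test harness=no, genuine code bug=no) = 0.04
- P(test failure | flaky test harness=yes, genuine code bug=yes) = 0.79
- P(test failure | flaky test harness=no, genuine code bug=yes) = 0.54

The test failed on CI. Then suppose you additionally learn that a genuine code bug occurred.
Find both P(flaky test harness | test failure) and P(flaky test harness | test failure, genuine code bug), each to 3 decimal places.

P(test failure) = 0.04*0.76*0.68 + 0.54*0.76*0.32 + 0.52*0.24*0.68 + 0.79*0.24*0.32 = 0.020672 + 0.131328 + 0.084864 + 0.060672 = 0.297536
Of this, 0.145536 comes from 0.084864 + 0.060672 (the flaky test harness=true cases).
So P(flaky test harness | test failure) = 0.145536/0.297536 ≈ 0.489.

With the extra evidence:
For the numerator, keep only flaky test harness=true terms: 0.79×0.24 = 0.189600
The normalizing constant is 0.54×0.76 + 0.79×0.24 = 0.600000
Posterior = 0.189600 / 0.600000 ≈ 0.316
Conditioning on genuine code bug lowers the posterior on flaky test harness: the classic explaining-away effect in a common-effect structure.

P(flaky test harness | test failure) ≈ 0.489; P(flaky test harness | test failure, genuine code bug) ≈ 0.316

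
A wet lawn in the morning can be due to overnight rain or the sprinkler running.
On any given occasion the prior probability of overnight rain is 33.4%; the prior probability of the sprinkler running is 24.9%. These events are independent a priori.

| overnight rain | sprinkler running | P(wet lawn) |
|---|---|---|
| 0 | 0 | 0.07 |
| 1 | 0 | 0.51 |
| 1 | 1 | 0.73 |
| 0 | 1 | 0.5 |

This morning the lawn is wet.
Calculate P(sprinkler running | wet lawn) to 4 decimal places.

Sum P(wet lawn|·) weighted by the priors over the 4 (overnight rain, sprinkler running) configurations:
  P(wet lawn) = 0.07·0.666·0.751 + 0.5·0.666·0.249 + 0.51·0.334·0.751 + 0.73·0.334·0.249
        = 0.035012 + 0.082917 + 0.127925 + 0.060711 = 0.306565
The terms with sprinkler running present sum to 0.143628, so
  P(sprinkler running | wet lawn) = 0.143628 / 0.306565 ≈ 0.4685

P(sprinkler running | wet lawn) ≈ 0.4685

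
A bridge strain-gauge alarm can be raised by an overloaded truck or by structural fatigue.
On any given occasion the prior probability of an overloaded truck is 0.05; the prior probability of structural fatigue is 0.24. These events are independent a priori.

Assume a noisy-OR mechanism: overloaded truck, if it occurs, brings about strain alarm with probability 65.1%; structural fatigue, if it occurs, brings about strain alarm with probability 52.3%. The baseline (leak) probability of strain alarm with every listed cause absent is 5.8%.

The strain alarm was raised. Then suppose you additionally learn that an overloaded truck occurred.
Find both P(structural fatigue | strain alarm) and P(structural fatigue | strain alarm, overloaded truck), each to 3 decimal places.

Under noisy-OR, P(strain alarm | causes) = 1 − (1−0.058)·∏(1−qᵢ) over the active causes.
For the numerator, keep only structural fatigue=true terms: 0.125552 + 0.010118 = 0.135670
Denominator P(strain alarm): 0.058*0.95*0.76 + 0.550666*0.95*0.24 + 0.671242*0.05*0.76 + 0.843182*0.05*0.24 = 0.203053
P(structural fatigue | strain alarm) = 0.135670/0.203053 ≈ 0.668

Now also conditioning on overloaded truck=true:
P(strain alarm | overloaded truck) = 0.671242·0.76 + 0.843182·0.24 = 0.510144 + 0.202364 = 0.712508
Restricting to configurations with structural fatigue present: 0.843182·0.24 = 0.202364.
Hence the posterior is 0.202364/0.712508 ≈ 0.284.
This is intercausal reasoning (explaining away): once overloaded truck accounts for the strain alarm, structural fatigue becomes less likely.

P(structural fatigue | strain alarm) ≈ 0.668; P(structural fatigue | strain alarm, overloaded truck) ≈ 0.284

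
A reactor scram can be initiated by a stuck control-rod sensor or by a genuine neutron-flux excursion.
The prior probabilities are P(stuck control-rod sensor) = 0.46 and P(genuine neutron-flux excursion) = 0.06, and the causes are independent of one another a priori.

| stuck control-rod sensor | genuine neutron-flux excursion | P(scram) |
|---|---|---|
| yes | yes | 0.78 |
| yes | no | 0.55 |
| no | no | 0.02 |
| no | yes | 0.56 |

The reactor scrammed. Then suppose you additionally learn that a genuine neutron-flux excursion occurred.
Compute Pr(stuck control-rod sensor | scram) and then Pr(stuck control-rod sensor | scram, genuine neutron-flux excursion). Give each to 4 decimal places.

Pr(stuck control-rod sensor | scram) ≈ 0.9016; Pr(stuck control-rod sensor | scram, genuine neutron-flux excursion) ≈ 0.5426

Numerator (weight on configurations with stuck control-rod sensor): 0.237820 + 0.021528 = 0.259348
Normalizer over all consistent configurations: 0.02*0.54*0.94 + 0.56*0.54*0.06 + 0.55*0.46*0.94 + 0.78*0.46*0.06 = 0.287644
Posterior = 0.259348 / 0.287644 ≈ 0.9016

With the extra evidence:
By total probability over both values of stuck control-rod sensor:
  P(scram | genuine neutron-flux excursion) = 0.56·0.54 + 0.78·0.46
        = 0.302400 + 0.358800 = 0.661200
Keeping only the stuck control-rod sensor-present terms gives 0.358800, so
  P(stuck control-rod sensor | scram, genuine neutron-flux excursion) = 0.358800 / 0.661200 ≈ 0.5426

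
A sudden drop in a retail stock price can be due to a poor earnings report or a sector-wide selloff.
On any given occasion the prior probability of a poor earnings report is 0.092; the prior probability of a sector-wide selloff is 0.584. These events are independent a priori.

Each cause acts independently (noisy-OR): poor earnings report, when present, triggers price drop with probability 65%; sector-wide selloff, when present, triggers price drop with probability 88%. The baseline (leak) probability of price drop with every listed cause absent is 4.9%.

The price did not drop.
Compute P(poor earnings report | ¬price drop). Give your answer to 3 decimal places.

P(poor earnings report | ¬price drop) ≈ 0.034

Under noisy-OR, P(price drop | causes) = 1 − (1−0.049)·∏(1−qᵢ) over the active causes.
P(¬price drop) = 0.951×0.908×0.416 + 0.11412×0.908×0.584 + 0.33285×0.092×0.416 + 0.039942×0.092×0.584 = 0.359219 + 0.060515 + 0.012739 + 0.002146 = 0.434619
The poor earnings report-present share is 0.012739 + 0.002146 = 0.014885.
Hence the posterior is 0.014885/0.434619 ≈ 0.034.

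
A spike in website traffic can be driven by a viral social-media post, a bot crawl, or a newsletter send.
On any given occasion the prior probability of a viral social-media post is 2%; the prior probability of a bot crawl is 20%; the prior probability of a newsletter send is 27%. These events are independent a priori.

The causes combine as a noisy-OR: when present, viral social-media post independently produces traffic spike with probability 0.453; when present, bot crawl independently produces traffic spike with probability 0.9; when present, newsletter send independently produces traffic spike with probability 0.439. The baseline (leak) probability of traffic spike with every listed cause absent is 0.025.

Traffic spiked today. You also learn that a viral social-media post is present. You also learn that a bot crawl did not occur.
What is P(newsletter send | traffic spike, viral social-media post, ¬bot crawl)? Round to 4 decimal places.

Under noisy-OR, P(traffic spike | causes) = 1 − (1−0.025)·∏(1−qᵢ) over the active causes.
Enumerate both values of newsletter send and weight by the priors:
  P(traffic spike | viral social-media post, ¬bot crawl) = 0.466675·0.73 + 0.700805·0.27
        = 0.340673 + 0.189217 = 0.529890
Keeping only the newsletter send-present terms gives 0.189217, so
  P(newsletter send | traffic spike, viral social-media post, ¬bot crawl) = 0.189217 / 0.529890 ≈ 0.3571

P(newsletter send | traffic spike, viral social-media post, ¬bot crawl) ≈ 0.3571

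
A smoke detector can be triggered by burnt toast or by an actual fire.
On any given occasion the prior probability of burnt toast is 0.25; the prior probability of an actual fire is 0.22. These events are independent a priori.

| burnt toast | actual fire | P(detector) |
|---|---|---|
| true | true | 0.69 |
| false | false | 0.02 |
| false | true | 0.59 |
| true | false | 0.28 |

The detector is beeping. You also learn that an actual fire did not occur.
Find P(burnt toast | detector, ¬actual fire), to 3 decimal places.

P(burnt toast | detector, ¬actual fire) ≈ 0.824

For the numerator, keep only burnt toast=true terms: 0.28·0.25 = 0.070000
Denominator P(detector | ¬actual fire): 0.02·0.75 + 0.28·0.25 = 0.085000
P(burnt toast | detector, ¬actual fire) = 0.070000/0.085000 ≈ 0.824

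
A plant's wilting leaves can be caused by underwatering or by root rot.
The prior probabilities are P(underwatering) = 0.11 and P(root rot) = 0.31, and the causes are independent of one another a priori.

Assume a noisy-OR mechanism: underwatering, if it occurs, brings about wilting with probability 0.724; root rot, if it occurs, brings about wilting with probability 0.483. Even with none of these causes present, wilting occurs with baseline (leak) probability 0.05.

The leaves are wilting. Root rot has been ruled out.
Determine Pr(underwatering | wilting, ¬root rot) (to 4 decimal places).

Pr(underwatering | wilting, ¬root rot) ≈ 0.6459

Under noisy-OR, P(wilting | causes) = 1 − (1−0.05)·∏(1−qᵢ) over the active causes.
P(wilting | ¬root rot) = 0.05·0.89 + 0.7378·0.11 = 0.044500 + 0.081158 = 0.125658
Of this, 0.081158 comes from 0.7378·0.11 (the underwatering=true cases).
So P(underwatering | wilting, ¬root rot) = 0.081158/0.125658 ≈ 0.6459.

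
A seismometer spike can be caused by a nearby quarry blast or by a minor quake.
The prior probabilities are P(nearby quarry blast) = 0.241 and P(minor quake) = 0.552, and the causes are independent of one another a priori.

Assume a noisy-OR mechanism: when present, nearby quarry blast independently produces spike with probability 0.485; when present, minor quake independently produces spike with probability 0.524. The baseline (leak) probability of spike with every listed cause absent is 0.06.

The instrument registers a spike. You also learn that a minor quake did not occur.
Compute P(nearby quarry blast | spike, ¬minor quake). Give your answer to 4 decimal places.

P(nearby quarry blast | spike, ¬minor quake) ≈ 0.7319

Under noisy-OR, P(spike | causes) = 1 − (1−0.06)·∏(1−qᵢ) over the active causes.
P(spike | ¬minor quake) = 0.06×0.759 + 0.5159×0.241 = 0.045540 + 0.124332 = 0.169872
Of this, 0.124332 comes from 0.5159×0.241 (the nearby quarry blast=true cases).
P(nearby quarry blast | spike, ¬minor quake) = 0.124332 / 0.169872 ≈ 0.7319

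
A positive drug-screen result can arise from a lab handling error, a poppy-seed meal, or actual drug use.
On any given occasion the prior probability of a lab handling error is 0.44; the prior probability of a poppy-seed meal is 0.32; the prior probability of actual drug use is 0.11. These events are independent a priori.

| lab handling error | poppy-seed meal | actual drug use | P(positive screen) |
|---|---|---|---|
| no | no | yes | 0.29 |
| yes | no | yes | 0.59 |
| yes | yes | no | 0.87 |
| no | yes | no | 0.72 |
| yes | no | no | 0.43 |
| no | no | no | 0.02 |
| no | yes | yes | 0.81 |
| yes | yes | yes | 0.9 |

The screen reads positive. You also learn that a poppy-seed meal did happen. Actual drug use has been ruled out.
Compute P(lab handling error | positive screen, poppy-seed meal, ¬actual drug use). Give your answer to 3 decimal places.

P(lab handling error | positive screen, poppy-seed meal, ¬actual drug use) ≈ 0.487

Weight on lab handling error=true, given the evidence: 0.87×0.44 = 0.382800
Normalizer over all consistent configurations: 0.72×0.56 + 0.87×0.44 = 0.786000
Posterior = 0.382800 / 0.786000 ≈ 0.487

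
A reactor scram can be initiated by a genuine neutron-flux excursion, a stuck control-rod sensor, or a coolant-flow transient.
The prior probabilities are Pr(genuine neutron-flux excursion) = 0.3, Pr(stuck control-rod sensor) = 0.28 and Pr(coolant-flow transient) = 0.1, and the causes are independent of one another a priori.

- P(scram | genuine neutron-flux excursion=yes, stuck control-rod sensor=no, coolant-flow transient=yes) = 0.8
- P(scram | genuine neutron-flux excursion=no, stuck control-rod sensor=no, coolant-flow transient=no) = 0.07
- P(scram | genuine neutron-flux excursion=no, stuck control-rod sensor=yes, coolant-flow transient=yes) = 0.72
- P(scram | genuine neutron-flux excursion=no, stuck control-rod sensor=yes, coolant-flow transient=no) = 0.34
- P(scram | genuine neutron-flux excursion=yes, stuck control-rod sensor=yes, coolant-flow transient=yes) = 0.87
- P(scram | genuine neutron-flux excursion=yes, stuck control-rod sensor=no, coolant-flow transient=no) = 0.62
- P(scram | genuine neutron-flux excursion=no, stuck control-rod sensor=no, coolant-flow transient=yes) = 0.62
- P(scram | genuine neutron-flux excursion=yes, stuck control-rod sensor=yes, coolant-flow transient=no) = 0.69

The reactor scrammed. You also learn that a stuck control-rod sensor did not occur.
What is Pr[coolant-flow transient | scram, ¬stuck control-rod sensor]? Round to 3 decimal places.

For the numerator, keep only coolant-flow transient=true terms: 0.043400 + 0.024000 = 0.067400
The normalizing constant is 0.07×0.7×0.9 + 0.62×0.7×0.1 + 0.62×0.3×0.9 + 0.8×0.3×0.1 = 0.278900
P(coolant-flow transient | scram, ¬stuck control-rod sensor) = 0.067400/0.278900 ≈ 0.242

Pr[coolant-flow transient | scram, ¬stuck control-rod sensor] ≈ 0.242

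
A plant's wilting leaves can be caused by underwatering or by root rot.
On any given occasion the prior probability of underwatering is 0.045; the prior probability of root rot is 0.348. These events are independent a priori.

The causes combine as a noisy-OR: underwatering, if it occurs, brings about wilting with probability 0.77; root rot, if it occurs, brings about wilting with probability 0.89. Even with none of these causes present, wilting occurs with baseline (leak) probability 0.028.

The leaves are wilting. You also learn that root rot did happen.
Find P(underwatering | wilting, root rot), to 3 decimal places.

P(underwatering | wilting, root rot) ≈ 0.049

Under noisy-OR, P(wilting | causes) = 1 − (1−0.028)·∏(1−qᵢ) over the active causes.
P(wilting | root rot) = 0.89308·0.955 + 0.975408·0.045 = 0.852891 + 0.043893 = 0.896784
Of this, 0.043893 comes from 0.975408·0.045 (the underwatering=true cases).
Hence the posterior is 0.043893/0.896784 ≈ 0.049.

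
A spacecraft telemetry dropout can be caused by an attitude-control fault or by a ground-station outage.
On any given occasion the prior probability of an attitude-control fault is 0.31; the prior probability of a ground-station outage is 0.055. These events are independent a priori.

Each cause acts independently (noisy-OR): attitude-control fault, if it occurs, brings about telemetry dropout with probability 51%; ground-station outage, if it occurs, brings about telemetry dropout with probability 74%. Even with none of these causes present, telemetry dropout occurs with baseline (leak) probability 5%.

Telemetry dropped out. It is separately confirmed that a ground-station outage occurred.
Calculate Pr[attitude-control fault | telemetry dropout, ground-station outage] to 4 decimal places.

Pr[attitude-control fault | telemetry dropout, ground-station outage] ≈ 0.3440

Under noisy-OR, P(telemetry dropout | causes) = 1 − (1−0.05)·∏(1−qᵢ) over the active causes.
Enumerate both values of attitude-control fault and weight by the priors:
  P(telemetry dropout | ground-station outage) = 0.753*0.69 + 0.87897*0.31
        = 0.519570 + 0.272481 = 0.792051
The terms with attitude-control fault present sum to 0.272481, so
  P(attitude-control fault | telemetry dropout, ground-station outage) = 0.272481 / 0.792051 ≈ 0.3440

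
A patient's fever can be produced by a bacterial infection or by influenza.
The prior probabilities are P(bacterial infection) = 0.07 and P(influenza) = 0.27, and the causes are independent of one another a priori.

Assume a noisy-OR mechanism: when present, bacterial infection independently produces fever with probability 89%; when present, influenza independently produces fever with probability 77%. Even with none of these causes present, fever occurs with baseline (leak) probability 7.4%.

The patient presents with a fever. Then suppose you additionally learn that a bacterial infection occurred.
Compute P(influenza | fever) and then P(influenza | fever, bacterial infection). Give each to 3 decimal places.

Under noisy-OR, P(fever | causes) = 1 − (1−0.074)·∏(1−qᵢ) over the active causes.
Enumerate the 4 (bacterial infection, influenza) configurations and weight by the priors:
  P(fever) = 0.074×0.93×0.73 + 0.78702×0.93×0.27 + 0.89814×0.07×0.73 + 0.976572×0.07×0.27
        = 0.050239 + 0.197621 + 0.045895 + 0.018457 = 0.312212
Keeping only the influenza-present terms gives 0.216078, so
  P(influenza | fever) = 0.216078 / 0.312212 ≈ 0.692

Now condition on the additional information:
P(fever | bacterial infection) = 0.89814·0.73 + 0.976572·0.27 = 0.655642 + 0.263674 = 0.919316
Of this, 0.263674 comes from 0.976572·0.27 (the influenza=true cases).
So P(influenza | fever, bacterial infection) = 0.263674/0.919316 ≈ 0.287.
Conditioning on bacterial infection lowers the posterior on influenza: the classic explaining-away effect in a common-effect structure.

P(influenza | fever) ≈ 0.692; P(influenza | fever, bacterial infection) ≈ 0.287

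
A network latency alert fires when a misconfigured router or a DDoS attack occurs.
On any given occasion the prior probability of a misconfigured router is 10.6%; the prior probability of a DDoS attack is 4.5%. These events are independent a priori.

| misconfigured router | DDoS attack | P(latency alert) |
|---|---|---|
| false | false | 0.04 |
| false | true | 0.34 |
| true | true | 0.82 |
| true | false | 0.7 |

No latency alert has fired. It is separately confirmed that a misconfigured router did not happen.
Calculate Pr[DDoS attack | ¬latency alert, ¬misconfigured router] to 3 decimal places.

Numerator (weight on configurations with DDoS attack): 0.66*0.045 = 0.029700
Normalizer over all consistent configurations: 0.96*0.955 + 0.66*0.045 = 0.946500
P(DDoS attack | ¬latency alert, ¬misconfigured router) = 0.029700/0.946500 ≈ 0.031

Pr[DDoS attack | ¬latency alert, ¬misconfigured router] ≈ 0.031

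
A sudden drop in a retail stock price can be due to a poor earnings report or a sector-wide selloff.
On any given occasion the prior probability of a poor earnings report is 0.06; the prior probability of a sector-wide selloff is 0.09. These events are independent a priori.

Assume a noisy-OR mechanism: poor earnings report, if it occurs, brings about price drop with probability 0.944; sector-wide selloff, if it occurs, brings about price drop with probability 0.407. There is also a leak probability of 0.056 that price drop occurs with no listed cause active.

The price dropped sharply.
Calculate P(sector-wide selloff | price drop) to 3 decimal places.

P(sector-wide selloff | price drop) ≈ 0.299

Under noisy-OR, P(price drop | causes) = 1 − (1−0.056)·∏(1−qᵢ) over the active causes.
Weight on sector-wide selloff=true, given the evidence: 0.037242 + 0.005231 = 0.042473
Normalizer over all consistent configurations: 0.056*0.94*0.91 + 0.440208*0.94*0.09 + 0.947136*0.06*0.91 + 0.968652*0.06*0.09 = 0.142089
P(sector-wide selloff | price drop) = 0.042473/0.142089 ≈ 0.299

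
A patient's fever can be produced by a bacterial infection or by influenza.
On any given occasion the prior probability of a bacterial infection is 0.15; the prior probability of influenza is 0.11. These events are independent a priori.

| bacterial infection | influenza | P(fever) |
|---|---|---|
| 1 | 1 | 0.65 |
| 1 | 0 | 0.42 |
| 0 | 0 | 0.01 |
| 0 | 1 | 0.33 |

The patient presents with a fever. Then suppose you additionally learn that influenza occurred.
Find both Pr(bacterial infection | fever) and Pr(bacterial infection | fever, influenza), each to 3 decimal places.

Pr(bacterial infection | fever) ≈ 0.635; Pr(bacterial infection | fever, influenza) ≈ 0.258

Weight on bacterial infection=true, given the evidence: 0.056070 + 0.010725 = 0.066795
The normalizing constant is 0.01×0.85×0.89 + 0.33×0.85×0.11 + 0.42×0.15×0.89 + 0.65×0.15×0.11 = 0.105215
Posterior = 0.066795 / 0.105215 ≈ 0.635

Now also conditioning on influenza=true:
By total probability over both values of bacterial infection:
  P(fever | influenza) = 0.33*0.85 + 0.65*0.15
        = 0.280500 + 0.097500 = 0.378000
The terms with bacterial infection present sum to 0.097500, so
  P(bacterial infection | fever, influenza) = 0.097500 / 0.378000 ≈ 0.258
This is intercausal reasoning (explaining away): once influenza accounts for the fever, bacterial infection becomes less likely.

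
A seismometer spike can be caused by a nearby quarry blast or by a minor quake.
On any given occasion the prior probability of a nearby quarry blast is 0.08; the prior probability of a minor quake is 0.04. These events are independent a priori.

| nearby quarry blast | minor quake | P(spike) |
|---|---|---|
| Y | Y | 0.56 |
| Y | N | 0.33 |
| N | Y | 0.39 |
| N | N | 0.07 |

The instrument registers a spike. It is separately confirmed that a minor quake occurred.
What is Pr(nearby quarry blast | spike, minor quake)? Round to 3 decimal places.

For the numerator, keep only nearby quarry blast=true terms: 0.56*0.08 = 0.044800
Normalizer over all consistent configurations: 0.39*0.92 + 0.56*0.08 = 0.403600
Posterior = 0.044800 / 0.403600 ≈ 0.111

Pr(nearby quarry blast | spike, minor quake) ≈ 0.111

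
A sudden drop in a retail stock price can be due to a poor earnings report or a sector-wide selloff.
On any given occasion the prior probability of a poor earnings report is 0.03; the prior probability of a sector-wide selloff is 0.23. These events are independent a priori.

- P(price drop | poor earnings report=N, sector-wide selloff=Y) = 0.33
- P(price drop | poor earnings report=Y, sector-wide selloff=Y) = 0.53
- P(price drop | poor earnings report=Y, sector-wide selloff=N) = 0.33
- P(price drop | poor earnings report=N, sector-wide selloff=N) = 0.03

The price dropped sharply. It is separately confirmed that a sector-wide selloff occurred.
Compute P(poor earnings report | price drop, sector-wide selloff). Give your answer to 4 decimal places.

P(poor earnings report | price drop, sector-wide selloff) ≈ 0.0473

Numerator (weight on configurations with poor earnings report): 0.53×0.03 = 0.015900
Denominator P(price drop | sector-wide selloff): 0.33×0.97 + 0.53×0.03 = 0.336000
Posterior = 0.015900 / 0.336000 ≈ 0.0473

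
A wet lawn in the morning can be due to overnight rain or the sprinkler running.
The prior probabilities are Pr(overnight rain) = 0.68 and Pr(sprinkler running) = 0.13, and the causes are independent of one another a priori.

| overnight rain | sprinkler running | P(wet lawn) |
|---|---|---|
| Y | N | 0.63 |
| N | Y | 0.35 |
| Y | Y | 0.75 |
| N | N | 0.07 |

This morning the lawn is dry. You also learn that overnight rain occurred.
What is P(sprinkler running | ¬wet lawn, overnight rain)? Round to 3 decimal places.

P(sprinkler running | ¬wet lawn, overnight rain) ≈ 0.092

Enumerate both values of sprinkler running and weight by the priors:
  P(¬wet lawn | overnight rain) = 0.37×0.87 + 0.25×0.13
        = 0.321900 + 0.032500 = 0.354400
The terms with sprinkler running present sum to 0.032500, so
  P(sprinkler running | ¬wet lawn, overnight rain) = 0.032500 / 0.354400 ≈ 0.092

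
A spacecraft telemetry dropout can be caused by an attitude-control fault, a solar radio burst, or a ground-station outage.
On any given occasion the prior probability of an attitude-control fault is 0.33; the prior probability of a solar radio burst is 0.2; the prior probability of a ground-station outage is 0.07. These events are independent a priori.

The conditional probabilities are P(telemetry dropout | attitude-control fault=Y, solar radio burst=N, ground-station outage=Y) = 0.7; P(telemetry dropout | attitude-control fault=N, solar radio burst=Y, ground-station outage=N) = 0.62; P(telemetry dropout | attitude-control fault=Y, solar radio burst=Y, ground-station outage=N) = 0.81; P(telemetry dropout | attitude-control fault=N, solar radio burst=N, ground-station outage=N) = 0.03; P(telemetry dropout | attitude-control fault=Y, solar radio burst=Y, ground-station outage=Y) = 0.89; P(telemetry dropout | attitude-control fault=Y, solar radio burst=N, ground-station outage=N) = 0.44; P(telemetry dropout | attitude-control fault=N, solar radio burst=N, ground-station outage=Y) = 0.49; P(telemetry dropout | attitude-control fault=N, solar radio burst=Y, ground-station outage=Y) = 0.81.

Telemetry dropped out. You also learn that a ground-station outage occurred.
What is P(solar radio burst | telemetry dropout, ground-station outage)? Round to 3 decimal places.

For the numerator, keep only solar radio burst=true terms: 0.108540 + 0.058740 = 0.167280
Denominator P(telemetry dropout | ground-station outage): 0.49·0.67·0.8 + 0.81·0.67·0.2 + 0.7·0.33·0.8 + 0.89·0.33·0.2 = 0.614720
Posterior = 0.167280 / 0.614720 ≈ 0.272

P(solar radio burst | telemetry dropout, ground-station outage) ≈ 0.272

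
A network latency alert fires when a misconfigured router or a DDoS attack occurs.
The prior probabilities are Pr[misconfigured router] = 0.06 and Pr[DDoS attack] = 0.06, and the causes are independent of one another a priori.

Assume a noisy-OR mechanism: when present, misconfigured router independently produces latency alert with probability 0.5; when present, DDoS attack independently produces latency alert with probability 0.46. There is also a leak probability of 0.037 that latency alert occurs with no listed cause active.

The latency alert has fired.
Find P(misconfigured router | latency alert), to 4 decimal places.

P(misconfigured router | latency alert) ≈ 0.3481

Under noisy-OR, P(latency alert | causes) = 1 − (1−0.037)·∏(1−qᵢ) over the active causes.
For the numerator, keep only misconfigured router=true terms: 0.029243 + 0.002664 = 0.031907
The normalizing constant is 0.037×0.94×0.94 + 0.47998×0.94×0.06 + 0.5185×0.06×0.94 + 0.73999×0.06×0.06 = 0.091671
Posterior = 0.031907 / 0.091671 ≈ 0.3481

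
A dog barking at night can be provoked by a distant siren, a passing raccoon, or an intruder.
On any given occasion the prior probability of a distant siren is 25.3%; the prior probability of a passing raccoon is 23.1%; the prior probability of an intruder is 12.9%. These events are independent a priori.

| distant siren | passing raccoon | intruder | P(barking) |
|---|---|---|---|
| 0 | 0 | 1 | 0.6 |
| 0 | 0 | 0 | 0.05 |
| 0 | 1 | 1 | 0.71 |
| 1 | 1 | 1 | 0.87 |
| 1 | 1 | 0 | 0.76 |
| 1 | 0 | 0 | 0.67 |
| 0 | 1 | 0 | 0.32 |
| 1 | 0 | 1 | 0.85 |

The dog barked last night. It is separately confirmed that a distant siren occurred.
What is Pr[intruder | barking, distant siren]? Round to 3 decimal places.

Pr[intruder | barking, distant siren] ≈ 0.155

Sum P(barking|·) weighted by the priors over the 4 (passing raccoon, intruder) configurations:
  P(barking | distant siren) = 0.67*0.769*0.871 + 0.85*0.769*0.129 + 0.76*0.231*0.871 + 0.87*0.231*0.129
        = 0.448765 + 0.084321 + 0.152913 + 0.025925 = 0.711924
Configurations with intruder contribute 0.110246, so
  P(intruder | barking, distant siren) = 0.110246 / 0.711924 ≈ 0.155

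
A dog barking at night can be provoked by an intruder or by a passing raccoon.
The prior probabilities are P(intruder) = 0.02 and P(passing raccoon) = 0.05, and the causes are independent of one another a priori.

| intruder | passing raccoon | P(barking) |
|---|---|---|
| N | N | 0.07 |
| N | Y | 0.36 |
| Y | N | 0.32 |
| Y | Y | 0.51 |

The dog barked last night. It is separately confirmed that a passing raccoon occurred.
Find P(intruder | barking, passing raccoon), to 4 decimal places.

Enumerate both values of intruder and weight by the priors:
  P(barking | passing raccoon) = 0.36*0.98 + 0.51*0.02
        = 0.352800 + 0.010200 = 0.363000
Keeping only the intruder-present terms gives 0.010200, so
  P(intruder | barking, passing raccoon) = 0.010200 / 0.363000 ≈ 0.0281

P(intruder | barking, passing raccoon) ≈ 0.0281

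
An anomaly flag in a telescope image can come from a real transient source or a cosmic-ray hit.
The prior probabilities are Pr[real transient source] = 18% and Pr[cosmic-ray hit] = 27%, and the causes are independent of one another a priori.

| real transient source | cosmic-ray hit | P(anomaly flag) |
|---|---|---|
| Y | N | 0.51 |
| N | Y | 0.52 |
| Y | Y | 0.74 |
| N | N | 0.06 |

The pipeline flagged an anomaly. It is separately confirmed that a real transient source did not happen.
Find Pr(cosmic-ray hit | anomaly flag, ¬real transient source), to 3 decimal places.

Weight on cosmic-ray hit=true, given the evidence: 0.52×0.27 = 0.140400
Normalizer over all consistent configurations: 0.06×0.73 + 0.52×0.27 = 0.184200
Posterior = 0.140400 / 0.184200 ≈ 0.762

Pr(cosmic-ray hit | anomaly flag, ¬real transient source) ≈ 0.762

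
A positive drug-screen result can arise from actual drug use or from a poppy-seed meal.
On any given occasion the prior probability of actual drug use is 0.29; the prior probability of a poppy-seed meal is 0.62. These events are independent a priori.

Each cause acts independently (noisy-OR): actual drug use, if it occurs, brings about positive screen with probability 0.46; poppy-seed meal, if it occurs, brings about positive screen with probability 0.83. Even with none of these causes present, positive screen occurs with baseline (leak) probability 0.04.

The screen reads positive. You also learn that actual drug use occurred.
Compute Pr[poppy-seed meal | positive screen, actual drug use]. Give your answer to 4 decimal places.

Under noisy-OR, P(positive screen | causes) = 1 − (1−0.04)·∏(1−qᵢ) over the active causes.
For the numerator, keep only poppy-seed meal=true terms: 0.911872×0.62 = 0.565361
Normalizer over all consistent configurations: 0.4816×0.38 + 0.911872×0.62 = 0.748369
P(poppy-seed meal | positive screen, actual drug use) = 0.565361/0.748369 ≈ 0.7555

Pr[poppy-seed meal | positive screen, actual drug use] ≈ 0.7555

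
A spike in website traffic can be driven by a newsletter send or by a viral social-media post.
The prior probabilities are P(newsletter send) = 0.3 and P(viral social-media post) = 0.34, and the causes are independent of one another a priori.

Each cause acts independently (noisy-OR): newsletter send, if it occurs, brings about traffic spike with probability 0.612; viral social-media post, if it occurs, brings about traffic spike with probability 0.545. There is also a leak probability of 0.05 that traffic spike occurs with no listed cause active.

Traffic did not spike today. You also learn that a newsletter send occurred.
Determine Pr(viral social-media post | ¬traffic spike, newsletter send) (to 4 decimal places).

Pr(viral social-media post | ¬traffic spike, newsletter send) ≈ 0.1899

Under noisy-OR, P(traffic spike | causes) = 1 − (1−0.05)·∏(1−qᵢ) over the active causes.
For the numerator, keep only viral social-media post=true terms: 0.167713·0.34 = 0.057022
Normalizer over all consistent configurations: 0.3686·0.66 + 0.167713·0.34 = 0.300298
P(viral social-media post | ¬traffic spike, newsletter send) = 0.057022/0.300298 ≈ 0.1899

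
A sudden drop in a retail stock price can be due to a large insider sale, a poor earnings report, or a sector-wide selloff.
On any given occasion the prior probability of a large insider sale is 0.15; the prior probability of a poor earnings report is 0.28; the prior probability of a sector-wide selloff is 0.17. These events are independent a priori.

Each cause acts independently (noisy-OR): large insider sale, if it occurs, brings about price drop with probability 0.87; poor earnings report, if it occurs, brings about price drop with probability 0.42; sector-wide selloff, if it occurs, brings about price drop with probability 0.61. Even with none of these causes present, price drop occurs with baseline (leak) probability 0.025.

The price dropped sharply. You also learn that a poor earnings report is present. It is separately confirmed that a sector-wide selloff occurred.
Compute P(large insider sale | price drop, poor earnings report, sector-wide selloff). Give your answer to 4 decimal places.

Under noisy-OR, P(price drop | causes) = 1 − (1−0.025)·∏(1−qᵢ) over the active causes.
P(price drop | poor earnings report, sector-wide selloff) = 0.779455*0.85 + 0.971329*0.15 = 0.662537 + 0.145699 = 0.808236
Restricting to configurations with large insider sale present: 0.971329*0.15 = 0.145699.
So P(large insider sale | price drop, poor earnings report, sector-wide selloff) = 0.145699/0.808236 ≈ 0.1803.

P(large insider sale | price drop, poor earnings report, sector-wide selloff) ≈ 0.1803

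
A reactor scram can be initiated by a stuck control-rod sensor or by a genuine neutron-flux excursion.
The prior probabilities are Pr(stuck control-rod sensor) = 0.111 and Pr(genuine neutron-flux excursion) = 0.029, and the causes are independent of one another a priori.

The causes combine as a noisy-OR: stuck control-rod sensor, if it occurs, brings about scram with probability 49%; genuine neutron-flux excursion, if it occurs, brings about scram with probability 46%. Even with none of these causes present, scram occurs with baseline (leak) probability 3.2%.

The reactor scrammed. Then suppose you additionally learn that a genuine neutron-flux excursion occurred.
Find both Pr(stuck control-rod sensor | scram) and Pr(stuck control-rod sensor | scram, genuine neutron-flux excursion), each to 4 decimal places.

Pr(stuck control-rod sensor | scram) ≈ 0.5878; Pr(stuck control-rod sensor | scram, genuine neutron-flux excursion) ≈ 0.1610

Under noisy-OR, P(scram | causes) = 1 − (1−0.032)·∏(1−qᵢ) over the active causes.
Weight on stuck control-rod sensor=true, given the evidence: 0.054572 + 0.002361 = 0.056933
Normalizer over all consistent configurations: 0.032·0.889·0.971 + 0.47728·0.889·0.029 + 0.50632·0.111·0.971 + 0.733413·0.111·0.029 = 0.096861
Posterior = 0.056933 / 0.096861 ≈ 0.5878

With the extra evidence:
Enumerate both values of stuck control-rod sensor and weight by the priors:
  P(scram | genuine neutron-flux excursion) = 0.47728*0.889 + 0.733413*0.111
        = 0.424302 + 0.081409 = 0.505711
Configurations with stuck control-rod sensor contribute 0.081409, so
  P(stuck control-rod sensor | scram, genuine neutron-flux excursion) = 0.081409 / 0.505711 ≈ 0.1610
— genuine neutron-flux excursion explains away the evidence for stuck control-rod sensor.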